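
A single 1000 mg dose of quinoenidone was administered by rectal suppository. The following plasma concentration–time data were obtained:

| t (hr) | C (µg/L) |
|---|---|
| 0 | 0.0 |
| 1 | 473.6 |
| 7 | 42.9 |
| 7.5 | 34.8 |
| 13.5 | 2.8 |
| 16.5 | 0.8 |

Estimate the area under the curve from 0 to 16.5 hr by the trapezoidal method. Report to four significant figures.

AUC = 1924 µg/L·hr

Trapezoidal AUC_0→16.5:
  [0→1]: (0.0+473.6)/2 × 1 = 236.8
  [1→7]: (473.6+42.9)/2 × 6 = 1549.5
  [7→7.5]: (42.9+34.8)/2 × 0.5 = 19.425
  [7.5→13.5]: (34.8+2.8)/2 × 6 = 112.8
  [13.5→16.5]: (2.8+0.8)/2 × 3 = 5.4
  Sum = 1923.925 µg/L·hr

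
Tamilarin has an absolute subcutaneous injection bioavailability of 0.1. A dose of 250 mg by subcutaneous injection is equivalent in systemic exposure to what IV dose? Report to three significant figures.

D_iv = 25.0 mg

Systemic exposure from an extravascular dose = F × D_ev, so the equivalent IV dose is F × D_ev.
D_iv = F × D_ev = 0.1 × 250 = 25 mg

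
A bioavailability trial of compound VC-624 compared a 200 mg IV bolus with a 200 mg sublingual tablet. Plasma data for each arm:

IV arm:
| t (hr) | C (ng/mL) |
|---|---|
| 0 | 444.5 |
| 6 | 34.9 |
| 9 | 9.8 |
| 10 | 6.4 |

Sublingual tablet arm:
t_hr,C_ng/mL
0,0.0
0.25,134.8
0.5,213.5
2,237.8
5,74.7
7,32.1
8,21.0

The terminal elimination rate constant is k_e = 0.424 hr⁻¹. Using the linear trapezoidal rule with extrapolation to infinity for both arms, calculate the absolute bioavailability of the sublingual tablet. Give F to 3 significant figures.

F = 0.687

Trapezoidal AUC_0→10 (IV):
  [0→6]: (444.5+34.9)/2 × 6 = 1438.2
  [6→9]: (34.9+9.8)/2 × 3 = 67.05
  [9→10]: (9.8+6.4)/2 × 1 = 8.1
  Sum = 1513.35 ng/mL·hr
IV tail: 6.4/0.424 = 15.094; AUC_iv,0→∞ = 1513.35 + 15.094 = 1528.444 ng/mL·hr
Trapezoidal AUC_0→8 (sublingual tablet):
  [0→0.25]: (0.0+134.8)/2 × 0.25 = 16.85
  [0.25→0.5]: (134.8+213.5)/2 × 0.25 = 43.5375
  [0.5→2]: (213.5+237.8)/2 × 1.5 = 338.475
  [2→5]: (237.8+74.7)/2 × 3 = 468.75
  [5→7]: (74.7+32.1)/2 × 2 = 106.8
  [7→8]: (32.1+21.0)/2 × 1 = 26.55
  Sum = 1000.9625 ng/mL·hr
sublingual tablet tail: 21.0/0.424 = 49.528; AUC_ev,0→∞ = 1000.9625 + 49.528 = 1050.4905 ng/mL·hr
F = (AUC_ev/D_ev)/(AUC_iv/D_iv) = (1050.4905/200)/(1528.444/200) = 5.2524525/7.64222 = 0.6873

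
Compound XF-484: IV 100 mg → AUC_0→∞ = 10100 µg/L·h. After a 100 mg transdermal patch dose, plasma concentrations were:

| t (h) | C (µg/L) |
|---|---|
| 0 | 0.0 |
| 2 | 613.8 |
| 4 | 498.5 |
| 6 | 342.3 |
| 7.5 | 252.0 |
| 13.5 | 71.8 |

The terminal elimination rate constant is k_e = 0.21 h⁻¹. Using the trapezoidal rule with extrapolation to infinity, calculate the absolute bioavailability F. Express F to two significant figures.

Trapezoidal AUC_0→13.5 (transdermal patch):
  [0→2]: (0.0+613.8)/2 × 2 = 613.8
  [2→4]: (613.8+498.5)/2 × 2 = 1112.3
  [4→6]: (498.5+342.3)/2 × 2 = 840.8
  [6→7.5]: (342.3+252.0)/2 × 1.5 = 445.725
  [7.5→13.5]: (252.0+71.8)/2 × 6 = 971.4
  Sum = 3984.025 µg/L·h
Tail: C_last/k_e = 71.8/0.21 = 341.905
AUC_0→∞ (transdermal patch) = 3984.025 + 341.905 = 4325.93 µg/L·h
F = (AUC_ev/D_ev)/(AUC_iv/D_iv) = (4325.93/100)/(10100/100) = 43.2593/101 = 0.4283

F = 0.43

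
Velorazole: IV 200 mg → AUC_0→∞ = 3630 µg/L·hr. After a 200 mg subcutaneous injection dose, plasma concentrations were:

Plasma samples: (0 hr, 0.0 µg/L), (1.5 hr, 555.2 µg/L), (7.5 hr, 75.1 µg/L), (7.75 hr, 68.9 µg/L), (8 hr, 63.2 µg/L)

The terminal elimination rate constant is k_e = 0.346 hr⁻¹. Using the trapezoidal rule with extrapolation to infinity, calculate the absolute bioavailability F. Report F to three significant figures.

Trapezoidal AUC_0→8 (subcutaneous injection):
  [0→1.5]: (0.0+555.2)/2 × 1.5 = 416.4
  [1.5→7.5]: (555.2+75.1)/2 × 6 = 1890.9
  [7.5→7.75]: (75.1+68.9)/2 × 0.25 = 18.0
  [7.75→8]: (68.9+63.2)/2 × 0.25 = 16.5125
  Sum = 2341.8125 µg/L·hr
Tail: C_last/k_e = 63.2/0.346 = 182.659
AUC_0→∞ (subcutaneous injection) = 2341.8125 + 182.659 = 2524.4715 µg/L·hr
F = (AUC_ev/D_ev)/(AUC_iv/D_iv) = (2524.4715/200)/(3630/200) = 12.6224/18.15 = 0.6954

F = 0.695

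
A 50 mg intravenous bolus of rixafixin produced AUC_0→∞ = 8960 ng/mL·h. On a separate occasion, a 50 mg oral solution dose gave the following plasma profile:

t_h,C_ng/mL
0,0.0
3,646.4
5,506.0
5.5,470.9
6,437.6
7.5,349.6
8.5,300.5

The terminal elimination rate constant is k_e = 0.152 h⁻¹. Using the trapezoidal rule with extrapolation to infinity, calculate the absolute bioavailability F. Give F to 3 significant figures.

Trapezoidal AUC_0→8.5 (oral solution):
  [0→3]: (0.0+646.4)/2 × 3 = 969.6
  [3→5]: (646.4+506.0)/2 × 2 = 1152.4
  [5→5.5]: (506.0+470.9)/2 × 0.5 = 244.225
  [5.5→6]: (470.9+437.6)/2 × 0.5 = 227.125
  [6→7.5]: (437.6+349.6)/2 × 1.5 = 590.4
  [7.5→8.5]: (349.6+300.5)/2 × 1 = 325.05
  Sum = 3508.8 ng/mL·h
Tail: C_last/k_e = 300.5/0.152 = 1976.974
AUC_0→∞ (oral solution) = 3508.8 + 1976.974 = 5485.774 ng/mL·h
F = (AUC_ev/D_ev)/(AUC_iv/D_iv) = (5485.774/50)/(8960/50) = 109.71548/179.2 = 0.6123

F = 0.612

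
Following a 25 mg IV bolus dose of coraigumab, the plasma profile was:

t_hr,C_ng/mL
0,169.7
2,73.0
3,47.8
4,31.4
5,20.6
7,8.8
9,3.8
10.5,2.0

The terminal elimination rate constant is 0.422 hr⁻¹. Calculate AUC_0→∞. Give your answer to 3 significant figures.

Trapezoidal AUC_0→10.5:
  [0→2]: (169.7+73.0)/2 × 2 = 242.7
  [2→3]: (73.0+47.8)/2 × 1 = 60.4
  [3→4]: (47.8+31.4)/2 × 1 = 39.6
  [4→5]: (31.4+20.6)/2 × 1 = 26.0
  [5→7]: (20.6+8.8)/2 × 2 = 29.4
  [7→9]: (8.8+3.8)/2 × 2 = 12.6
  [9→10.5]: (3.8+2.0)/2 × 1.5 = 4.35
  Sum = 415.05 ng/mL·hr
Extrapolated tail: C_last / k_e = 2.0 / 0.422 = 4.739
AUC_0→∞ = 415.05 + 4.739 = 419.789 ng/mL·hr

AUC = 420 ng/mL·hr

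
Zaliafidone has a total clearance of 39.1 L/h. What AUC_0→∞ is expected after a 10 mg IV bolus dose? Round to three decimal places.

AUC = 0.256 mg/L·h

AUC_0→∞ = Dose_iv / CL
        = 10 / 39.1 = 0.255754 mg/L·h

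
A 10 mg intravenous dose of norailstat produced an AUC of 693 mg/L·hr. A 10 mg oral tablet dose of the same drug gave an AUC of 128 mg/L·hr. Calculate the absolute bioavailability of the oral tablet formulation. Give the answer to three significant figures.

F = 0.185

F = (AUC_ev / D_ev) / (AUC_iv / D_iv)
  = (128/10) / (693/10)
  = 12.8 / 69.3 = 0.1847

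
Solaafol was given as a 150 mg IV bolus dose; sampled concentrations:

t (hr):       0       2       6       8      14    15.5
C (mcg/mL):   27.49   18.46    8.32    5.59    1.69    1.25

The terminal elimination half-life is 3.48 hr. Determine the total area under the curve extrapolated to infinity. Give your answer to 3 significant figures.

AUC = 144 mcg/mL·hr

Trapezoidal AUC_0→15.5:
  [0→2]: (27.49+18.46)/2 × 2 = 45.95
  [2→6]: (18.46+8.32)/2 × 4 = 53.56
  [6→8]: (8.32+5.59)/2 × 2 = 13.91
  [8→14]: (5.59+1.69)/2 × 6 = 21.84
  [14→15.5]: (1.69+1.25)/2 × 1.5 = 2.205
  Sum = 137.465 mcg/mL·hr
k_e = ln2 / t½ = 0.693147 / 3.48 = 0.1992 hr^-1
Extrapolated tail: C_last / k_e = 1.25 / 0.1992 = 6.275
AUC_0→∞ = 137.465 + 6.275 = 143.74 mcg/mL·hr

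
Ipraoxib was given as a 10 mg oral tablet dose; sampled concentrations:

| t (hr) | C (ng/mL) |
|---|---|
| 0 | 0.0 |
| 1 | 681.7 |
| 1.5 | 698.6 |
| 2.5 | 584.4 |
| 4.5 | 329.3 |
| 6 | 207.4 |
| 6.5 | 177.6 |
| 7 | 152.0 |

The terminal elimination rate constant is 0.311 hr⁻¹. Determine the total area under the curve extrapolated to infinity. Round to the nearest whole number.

Trapezoidal AUC_0→7:
  [0→1]: (0.0+681.7)/2 × 1 = 340.85
  [1→1.5]: (681.7+698.6)/2 × 0.5 = 345.075
  [1.5→2.5]: (698.6+584.4)/2 × 1 = 641.5
  [2.5→4.5]: (584.4+329.3)/2 × 2 = 913.7
  [4.5→6]: (329.3+207.4)/2 × 1.5 = 402.525
  [6→6.5]: (207.4+177.6)/2 × 0.5 = 96.25
  [6.5→7]: (177.6+152.0)/2 × 0.5 = 82.4
  Sum = 2822.3 ng/mL·hr
Extrapolated tail: C_last / k_e = 152.0 / 0.311 = 488.746
AUC_0→∞ = 2822.3 + 488.746 = 3311.046 ng/mL·hr

AUC = 3311 ng/mL·hr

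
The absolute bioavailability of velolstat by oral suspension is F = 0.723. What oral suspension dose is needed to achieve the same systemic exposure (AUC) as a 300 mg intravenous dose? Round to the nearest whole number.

D_oral = 415 mg

For equal systemic exposure: F × D_ev = D_iv
D_ev = D_iv / F = 300 / 0.723 = 414.938 mg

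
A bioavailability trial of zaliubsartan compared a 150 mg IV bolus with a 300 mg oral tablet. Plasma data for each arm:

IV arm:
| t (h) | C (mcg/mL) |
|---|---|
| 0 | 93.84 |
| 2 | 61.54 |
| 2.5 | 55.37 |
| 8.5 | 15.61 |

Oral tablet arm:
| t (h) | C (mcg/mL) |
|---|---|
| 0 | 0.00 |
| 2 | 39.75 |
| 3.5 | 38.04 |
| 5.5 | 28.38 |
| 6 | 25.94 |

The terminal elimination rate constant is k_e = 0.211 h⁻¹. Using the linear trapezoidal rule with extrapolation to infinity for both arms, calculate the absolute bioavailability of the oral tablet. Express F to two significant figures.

F = 0.32

Trapezoidal AUC_0→8.5 (IV):
  [0→2]: (93.84+61.54)/2 × 2 = 155.38
  [2→2.5]: (61.54+55.37)/2 × 0.5 = 29.2275
  [2.5→8.5]: (55.37+15.61)/2 × 6 = 212.94
  Sum = 397.5475 mcg/mL·h
IV tail: 15.61/0.211 = 73.981; AUC_iv,0→∞ = 397.5475 + 73.981 = 471.5285 mcg/mL·h
Trapezoidal AUC_0→6 (oral tablet):
  [0→2]: (0.00+39.75)/2 × 2 = 39.75
  [2→3.5]: (39.75+38.04)/2 × 1.5 = 58.3425
  [3.5→5.5]: (38.04+28.38)/2 × 2 = 66.42
  [5.5→6]: (28.38+25.94)/2 × 0.5 = 13.58
  Sum = 178.0925 mcg/mL·h
oral tablet tail: 25.94/0.211 = 122.938; AUC_ev,0→∞ = 178.0925 + 122.938 = 301.0305 mcg/mL·h
F = (AUC_ev/D_ev)/(AUC_iv/D_iv) = (301.0305/300)/(471.5285/150) = 1.003435/3.14352 = 0.3192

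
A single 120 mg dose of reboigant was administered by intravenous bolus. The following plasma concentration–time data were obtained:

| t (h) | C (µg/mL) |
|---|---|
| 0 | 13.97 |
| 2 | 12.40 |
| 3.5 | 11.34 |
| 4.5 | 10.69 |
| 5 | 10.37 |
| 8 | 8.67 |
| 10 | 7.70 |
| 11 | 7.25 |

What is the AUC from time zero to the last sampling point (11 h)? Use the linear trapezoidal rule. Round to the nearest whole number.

Trapezoidal AUC_0→11:
  [0→2]: (13.97+12.40)/2 × 2 = 26.37
  [2→3.5]: (12.40+11.34)/2 × 1.5 = 17.805
  [3.5→4.5]: (11.34+10.69)/2 × 1 = 11.015
  [4.5→5]: (10.69+10.37)/2 × 0.5 = 5.265
  [5→8]: (10.37+8.67)/2 × 3 = 28.56
  [8→10]: (8.67+7.70)/2 × 2 = 16.37
  [10→11]: (7.70+7.25)/2 × 1 = 7.475
  Sum = 112.86 µg/mL·h

AUC = 113 µg/mL·h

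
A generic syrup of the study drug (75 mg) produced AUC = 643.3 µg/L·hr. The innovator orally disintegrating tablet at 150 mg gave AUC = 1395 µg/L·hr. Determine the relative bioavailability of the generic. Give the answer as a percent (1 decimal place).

F_rel = (AUC_test/D_test) / (AUC_ref/D_ref)
      = (643.3/75) / (1395/150)
      = 8.57733 / 9.3 = 0.9223 = 92.23%

F_rel = 92.2%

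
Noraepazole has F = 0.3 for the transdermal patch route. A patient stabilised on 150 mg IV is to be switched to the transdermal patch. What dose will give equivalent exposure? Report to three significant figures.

D_transdermal = 500 mg

For equal systemic exposure: F × D_ev = D_iv
D_ev = D_iv / F = 150 / 0.3 = 500 mg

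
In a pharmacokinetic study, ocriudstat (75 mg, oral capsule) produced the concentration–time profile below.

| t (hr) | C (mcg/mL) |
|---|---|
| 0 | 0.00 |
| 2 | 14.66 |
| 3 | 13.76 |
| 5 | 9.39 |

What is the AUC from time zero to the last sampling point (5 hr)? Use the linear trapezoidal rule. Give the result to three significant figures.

Trapezoidal AUC_0→5:
  [0→2]: (0.00+14.66)/2 × 2 = 14.66
  [2→3]: (14.66+13.76)/2 × 1 = 14.21
  [3→5]: (13.76+9.39)/2 × 2 = 23.15
  Sum = 52.02 mcg/mL·hr

AUC = 52.0 mcg/mL·hr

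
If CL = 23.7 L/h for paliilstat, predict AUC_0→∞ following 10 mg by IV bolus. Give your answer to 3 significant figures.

AUC = 0.422 mg/L·h

AUC_0→∞ = Dose_iv / CL
        = 10 / 23.7 = 0.421941 mg/L·h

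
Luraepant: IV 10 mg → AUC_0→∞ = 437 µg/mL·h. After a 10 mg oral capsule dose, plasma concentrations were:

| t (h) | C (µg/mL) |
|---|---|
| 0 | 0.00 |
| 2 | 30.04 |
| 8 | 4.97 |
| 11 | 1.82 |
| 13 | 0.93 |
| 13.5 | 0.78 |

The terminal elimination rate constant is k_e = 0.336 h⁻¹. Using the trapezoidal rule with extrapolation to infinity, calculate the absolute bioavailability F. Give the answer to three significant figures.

F = 0.345

Trapezoidal AUC_0→13.5 (oral capsule):
  [0→2]: (0.00+30.04)/2 × 2 = 30.04
  [2→8]: (30.04+4.97)/2 × 6 = 105.03
  [8→11]: (4.97+1.82)/2 × 3 = 10.185
  [11→13]: (1.82+0.93)/2 × 2 = 2.75
  [13→13.5]: (0.93+0.78)/2 × 0.5 = 0.4275
  Sum = 148.4325 µg/mL·h
Tail: C_last/k_e = 0.78/0.336 = 2.321
AUC_0→∞ (oral capsule) = 148.4325 + 2.321 = 150.7535 µg/mL·h
F = (AUC_ev/D_ev)/(AUC_iv/D_iv) = (150.7535/10)/(437/10) = 15.07535/43.7 = 0.3450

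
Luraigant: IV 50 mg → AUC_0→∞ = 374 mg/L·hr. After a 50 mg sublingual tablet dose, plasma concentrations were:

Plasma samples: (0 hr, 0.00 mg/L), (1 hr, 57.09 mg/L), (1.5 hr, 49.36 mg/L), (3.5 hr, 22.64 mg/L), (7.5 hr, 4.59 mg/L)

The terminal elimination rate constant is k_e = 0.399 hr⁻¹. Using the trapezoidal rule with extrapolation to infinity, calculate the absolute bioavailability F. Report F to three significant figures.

F = 0.516

Trapezoidal AUC_0→7.5 (sublingual tablet):
  [0→1]: (0.00+57.09)/2 × 1 = 28.545
  [1→1.5]: (57.09+49.36)/2 × 0.5 = 26.6125
  [1.5→3.5]: (49.36+22.64)/2 × 2 = 72.0
  [3.5→7.5]: (22.64+4.59)/2 × 4 = 54.46
  Sum = 181.6175 mg/L·hr
Tail: C_last/k_e = 4.59/0.399 = 11.504
AUC_0→∞ (sublingual tablet) = 181.6175 + 11.504 = 193.1215 mg/L·hr
F = (AUC_ev/D_ev)/(AUC_iv/D_iv) = (193.1215/50)/(374/50) = 3.86243/7.48 = 0.5164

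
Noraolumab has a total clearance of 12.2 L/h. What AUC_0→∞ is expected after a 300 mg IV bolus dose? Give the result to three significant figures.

AUC = 24.6 mg/L·h

AUC_0→∞ = Dose_iv / CL
        = 300 / 12.2 = 24.5902 mg/L·h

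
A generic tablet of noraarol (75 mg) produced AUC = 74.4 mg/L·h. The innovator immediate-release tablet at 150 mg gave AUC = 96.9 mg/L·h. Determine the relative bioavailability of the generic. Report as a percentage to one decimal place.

F_rel = (AUC_test/D_test) / (AUC_ref/D_ref)
      = (74.4/75) / (96.9/150)
      = 0.992 / 0.646 = 1.5356 = 153.56%

F_rel = 153.6%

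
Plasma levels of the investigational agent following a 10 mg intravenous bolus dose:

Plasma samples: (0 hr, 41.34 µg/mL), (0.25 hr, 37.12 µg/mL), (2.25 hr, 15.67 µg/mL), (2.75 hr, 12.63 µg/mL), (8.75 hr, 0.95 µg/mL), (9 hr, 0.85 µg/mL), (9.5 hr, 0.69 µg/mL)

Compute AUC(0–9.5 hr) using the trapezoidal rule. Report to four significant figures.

Trapezoidal AUC_0→9.5:
  [0→0.25]: (41.34+37.12)/2 × 0.25 = 9.8075
  [0.25→2.25]: (37.12+15.67)/2 × 2 = 52.79
  [2.25→2.75]: (15.67+12.63)/2 × 0.5 = 7.075
  [2.75→8.75]: (12.63+0.95)/2 × 6 = 40.74
  [8.75→9]: (0.95+0.85)/2 × 0.25 = 0.225
  [9→9.5]: (0.85+0.69)/2 × 0.5 = 0.385
  Sum = 111.0225 µg/mL·hr

AUC = 111.0 µg/mL·hr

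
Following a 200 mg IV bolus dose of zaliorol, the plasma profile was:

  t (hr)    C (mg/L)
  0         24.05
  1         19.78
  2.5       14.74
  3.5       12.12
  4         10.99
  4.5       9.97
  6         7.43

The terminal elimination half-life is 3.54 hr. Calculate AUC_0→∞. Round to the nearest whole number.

AUC = 123 mg/L·hr

Trapezoidal AUC_0→6:
  [0→1]: (24.05+19.78)/2 × 1 = 21.915
  [1→2.5]: (19.78+14.74)/2 × 1.5 = 25.89
  [2.5→3.5]: (14.74+12.12)/2 × 1 = 13.43
  [3.5→4]: (12.12+10.99)/2 × 0.5 = 5.7775
  [4→4.5]: (10.99+9.97)/2 × 0.5 = 5.24
  [4.5→6]: (9.97+7.43)/2 × 1.5 = 13.05
  Sum = 85.3025 mg/L·hr
k_e = ln2 / t½ = 0.693147 / 3.54 = 0.1958 hr^-1
Extrapolated tail: C_last / k_e = 7.43 / 0.1958 = 37.947
AUC_0→∞ = 85.3025 + 37.947 = 123.2495 mg/L·hr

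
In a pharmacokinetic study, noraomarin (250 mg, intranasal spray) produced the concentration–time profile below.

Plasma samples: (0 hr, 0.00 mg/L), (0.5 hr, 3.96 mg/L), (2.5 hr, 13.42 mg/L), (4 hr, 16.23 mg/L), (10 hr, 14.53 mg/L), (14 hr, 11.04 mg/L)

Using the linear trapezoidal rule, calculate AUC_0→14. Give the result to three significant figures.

Trapezoidal AUC_0→14:
  [0→0.5]: (0.00+3.96)/2 × 0.5 = 0.99
  [0.5→2.5]: (3.96+13.42)/2 × 2 = 17.38
  [2.5→4]: (13.42+16.23)/2 × 1.5 = 22.2375
  [4→10]: (16.23+14.53)/2 × 6 = 92.28
  [10→14]: (14.53+11.04)/2 × 4 = 51.14
  Sum = 184.0275 mg/L·hr

AUC = 184 mg/L·hr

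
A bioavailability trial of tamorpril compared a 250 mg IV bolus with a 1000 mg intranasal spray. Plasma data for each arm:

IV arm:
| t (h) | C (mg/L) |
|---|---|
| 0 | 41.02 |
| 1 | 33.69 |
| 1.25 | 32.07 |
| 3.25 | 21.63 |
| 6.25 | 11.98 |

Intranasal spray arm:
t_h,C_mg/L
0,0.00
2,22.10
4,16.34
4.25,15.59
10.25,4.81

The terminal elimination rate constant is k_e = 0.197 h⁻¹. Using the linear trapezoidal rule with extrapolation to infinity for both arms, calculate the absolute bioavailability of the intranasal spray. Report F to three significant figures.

F = 0.178

Trapezoidal AUC_0→6.25 (IV):
  [0→1]: (41.02+33.69)/2 × 1 = 37.355
  [1→1.25]: (33.69+32.07)/2 × 0.25 = 8.22
  [1.25→3.25]: (32.07+21.63)/2 × 2 = 53.7
  [3.25→6.25]: (21.63+11.98)/2 × 3 = 50.415
  Sum = 149.69 mg/L·h
IV tail: 11.98/0.197 = 60.812; AUC_iv,0→∞ = 149.69 + 60.812 = 210.502 mg/L·h
Trapezoidal AUC_0→10.25 (intranasal spray):
  [0→2]: (0.00+22.10)/2 × 2 = 22.1
  [2→4]: (22.10+16.34)/2 × 2 = 38.44
  [4→4.25]: (16.34+15.59)/2 × 0.25 = 3.99125
  [4.25→10.25]: (15.59+4.81)/2 × 6 = 61.2
  Sum = 125.73125 mg/L·h
intranasal spray tail: 4.81/0.197 = 24.416; AUC_ev,0→∞ = 125.73125 + 24.416 = 150.14725 mg/L·h
F = (AUC_ev/D_ev)/(AUC_iv/D_iv) = (150.14725/1000)/(210.502/250) = 0.15014725/0.842008 = 0.1783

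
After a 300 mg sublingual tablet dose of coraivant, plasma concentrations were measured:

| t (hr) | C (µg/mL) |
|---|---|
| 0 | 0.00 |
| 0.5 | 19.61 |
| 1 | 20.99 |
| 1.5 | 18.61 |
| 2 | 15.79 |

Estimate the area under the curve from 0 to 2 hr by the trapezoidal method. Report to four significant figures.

AUC = 33.55 µg/mL·hr

Trapezoidal AUC_0→2:
  [0→0.5]: (0.00+19.61)/2 × 0.5 = 4.9025
  [0.5→1]: (19.61+20.99)/2 × 0.5 = 10.15
  [1→1.5]: (20.99+18.61)/2 × 0.5 = 9.9
  [1.5→2]: (18.61+15.79)/2 × 0.5 = 8.6
  Sum = 33.5525 µg/mL·hr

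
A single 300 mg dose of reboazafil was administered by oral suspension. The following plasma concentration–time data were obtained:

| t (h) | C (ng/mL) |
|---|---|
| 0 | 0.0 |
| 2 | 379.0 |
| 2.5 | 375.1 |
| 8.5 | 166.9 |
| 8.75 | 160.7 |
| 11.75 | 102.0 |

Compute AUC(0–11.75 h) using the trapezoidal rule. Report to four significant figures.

AUC = 2629 ng/mL·h

Trapezoidal AUC_0→11.75:
  [0→2]: (0.0+379.0)/2 × 2 = 379.0
  [2→2.5]: (379.0+375.1)/2 × 0.5 = 188.525
  [2.5→8.5]: (375.1+166.9)/2 × 6 = 1626.0
  [8.5→8.75]: (166.9+160.7)/2 × 0.25 = 40.95
  [8.75→11.75]: (160.7+102.0)/2 × 3 = 394.05
  Sum = 2628.525 ng/mL·h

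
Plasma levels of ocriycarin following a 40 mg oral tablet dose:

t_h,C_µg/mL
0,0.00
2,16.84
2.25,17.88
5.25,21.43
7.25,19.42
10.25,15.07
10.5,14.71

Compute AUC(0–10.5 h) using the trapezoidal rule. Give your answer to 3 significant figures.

Trapezoidal AUC_0→10.5:
  [0→2]: (0.00+16.84)/2 × 2 = 16.84
  [2→2.25]: (16.84+17.88)/2 × 0.25 = 4.34
  [2.25→5.25]: (17.88+21.43)/2 × 3 = 58.965
  [5.25→7.25]: (21.43+19.42)/2 × 2 = 40.85
  [7.25→10.25]: (19.42+15.07)/2 × 3 = 51.735
  [10.25→10.5]: (15.07+14.71)/2 × 0.25 = 3.7225
  Sum = 176.4525 µg/mL·h

AUC = 176 µg/mL·h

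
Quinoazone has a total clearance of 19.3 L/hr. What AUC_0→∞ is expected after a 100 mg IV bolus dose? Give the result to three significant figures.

AUC_0→∞ = Dose_iv / CL
        = 100 / 19.3 = 5.18135 mg/L·hr

AUC = 5.18 mg/L·hr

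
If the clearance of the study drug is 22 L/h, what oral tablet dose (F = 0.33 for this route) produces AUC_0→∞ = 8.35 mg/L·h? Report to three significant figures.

Dose = CL × AUC_0→∞ / F
     = 22 × 8.35 / 0.33 = 556.667 mg

Dose = 557 mg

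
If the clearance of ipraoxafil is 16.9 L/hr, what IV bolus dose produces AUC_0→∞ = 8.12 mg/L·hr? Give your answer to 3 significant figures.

Dose = 137 mg

Dose_iv = CL × AUC_0→∞
     = 16.9 × 8.12 = 137.228 mg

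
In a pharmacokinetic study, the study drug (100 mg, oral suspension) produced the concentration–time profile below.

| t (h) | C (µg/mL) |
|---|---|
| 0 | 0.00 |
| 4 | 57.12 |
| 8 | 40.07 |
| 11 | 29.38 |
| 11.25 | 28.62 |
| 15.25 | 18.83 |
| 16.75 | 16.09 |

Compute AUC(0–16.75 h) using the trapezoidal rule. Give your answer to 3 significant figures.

AUC = 541 µg/mL·h

Trapezoidal AUC_0→16.75:
  [0→4]: (0.00+57.12)/2 × 4 = 114.24
  [4→8]: (57.12+40.07)/2 × 4 = 194.38
  [8→11]: (40.07+29.38)/2 × 3 = 104.175
  [11→11.25]: (29.38+28.62)/2 × 0.25 = 7.25
  [11.25→15.25]: (28.62+18.83)/2 × 4 = 94.9
  [15.25→16.75]: (18.83+16.09)/2 × 1.5 = 26.19
  Sum = 541.135 µg/mL·h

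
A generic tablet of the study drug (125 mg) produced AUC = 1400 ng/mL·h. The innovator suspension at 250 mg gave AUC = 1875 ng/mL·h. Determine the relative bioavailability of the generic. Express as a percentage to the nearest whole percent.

F_rel = (AUC_test/D_test) / (AUC_ref/D_ref)
      = (1400/125) / (1875/250)
      = 11.2 / 7.5 = 1.4933 = 149.33%

F_rel = 149%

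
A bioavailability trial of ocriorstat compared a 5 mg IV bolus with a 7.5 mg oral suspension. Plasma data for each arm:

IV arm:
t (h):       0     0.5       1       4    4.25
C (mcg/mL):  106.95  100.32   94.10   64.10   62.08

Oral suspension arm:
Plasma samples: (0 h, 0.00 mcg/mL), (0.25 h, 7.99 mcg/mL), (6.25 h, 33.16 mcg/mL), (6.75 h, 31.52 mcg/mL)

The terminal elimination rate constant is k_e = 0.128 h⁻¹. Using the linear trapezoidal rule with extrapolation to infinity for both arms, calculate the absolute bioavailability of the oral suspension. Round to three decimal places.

Trapezoidal AUC_0→4.25 (IV):
  [0→0.5]: (106.95+100.32)/2 × 0.5 = 51.8175
  [0.5→1]: (100.32+94.10)/2 × 0.5 = 48.605
  [1→4]: (94.10+64.10)/2 × 3 = 237.3
  [4→4.25]: (64.10+62.08)/2 × 0.25 = 15.7725
  Sum = 353.495 mcg/mL·h
IV tail: 62.08/0.128 = 485.000; AUC_iv,0→∞ = 353.495 + 485.000 = 838.495 mcg/mL·h
Trapezoidal AUC_0→6.75 (oral suspension):
  [0→0.25]: (0.00+7.99)/2 × 0.25 = 0.99875
  [0.25→6.25]: (7.99+33.16)/2 × 6 = 123.45
  [6.25→6.75]: (33.16+31.52)/2 × 0.5 = 16.17
  Sum = 140.61875 mcg/mL·h
oral suspension tail: 31.52/0.128 = 246.250; AUC_ev,0→∞ = 140.61875 + 246.250 = 386.86875 mcg/mL·h
F = (AUC_ev/D_ev)/(AUC_iv/D_iv) = (386.86875/7.5)/(838.495/5) = 51.5825/167.699 = 0.3076

F = 0.308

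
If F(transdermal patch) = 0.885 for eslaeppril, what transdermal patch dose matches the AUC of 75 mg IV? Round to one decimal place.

D_transdermal = 84.7 mg

For equal systemic exposure: F × D_ev = D_iv
D_ev = D_iv / F = 75 / 0.885 = 84.7458 mg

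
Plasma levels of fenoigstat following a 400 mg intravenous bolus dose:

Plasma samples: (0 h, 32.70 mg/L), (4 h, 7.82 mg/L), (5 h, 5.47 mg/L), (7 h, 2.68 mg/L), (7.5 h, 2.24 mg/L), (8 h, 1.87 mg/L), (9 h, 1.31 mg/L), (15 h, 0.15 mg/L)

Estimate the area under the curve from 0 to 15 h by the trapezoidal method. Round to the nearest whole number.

Trapezoidal AUC_0→15:
  [0→4]: (32.70+7.82)/2 × 4 = 81.04
  [4→5]: (7.82+5.47)/2 × 1 = 6.645
  [5→7]: (5.47+2.68)/2 × 2 = 8.15
  [7→7.5]: (2.68+2.24)/2 × 0.5 = 1.23
  [7.5→8]: (2.24+1.87)/2 × 0.5 = 1.0275
  [8→9]: (1.87+1.31)/2 × 1 = 1.59
  [9→15]: (1.31+0.15)/2 × 6 = 4.38
  Sum = 104.0625 mg/L·h

AUC = 104 mg/L·h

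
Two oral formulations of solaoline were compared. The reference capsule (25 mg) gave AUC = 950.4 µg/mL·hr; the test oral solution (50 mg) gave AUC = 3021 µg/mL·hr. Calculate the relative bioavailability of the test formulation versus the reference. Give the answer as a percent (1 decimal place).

F_rel = 158.9%

F_rel = (AUC_test/D_test) / (AUC_ref/D_ref)
      = (3021/50) / (950.4/25)
      = 60.42 / 38.016 = 1.5893 = 158.93%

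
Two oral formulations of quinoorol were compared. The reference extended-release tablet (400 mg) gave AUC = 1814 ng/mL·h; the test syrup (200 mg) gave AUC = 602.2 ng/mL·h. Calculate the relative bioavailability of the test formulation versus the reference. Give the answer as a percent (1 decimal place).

F_rel = 66.4%

F_rel = (AUC_test/D_test) / (AUC_ref/D_ref)
      = (602.2/200) / (1814/400)
      = 3.011 / 4.535 = 0.6639 = 66.39%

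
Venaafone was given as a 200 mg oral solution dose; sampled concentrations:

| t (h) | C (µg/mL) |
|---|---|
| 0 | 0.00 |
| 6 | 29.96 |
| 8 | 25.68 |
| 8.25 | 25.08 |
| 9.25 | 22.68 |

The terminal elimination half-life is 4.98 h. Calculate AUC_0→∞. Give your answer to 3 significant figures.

AUC = 339 µg/mL·h

Trapezoidal AUC_0→9.25:
  [0→6]: (0.00+29.96)/2 × 6 = 89.88
  [6→8]: (29.96+25.68)/2 × 2 = 55.64
  [8→8.25]: (25.68+25.08)/2 × 0.25 = 6.345
  [8.25→9.25]: (25.08+22.68)/2 × 1 = 23.88
  Sum = 175.745 µg/mL·h
k_e = ln2 / t½ = 0.693147 / 4.98 = 0.1392 h^-1
Extrapolated tail: C_last / k_e = 22.68 / 0.1392 = 162.931
AUC_0→∞ = 175.745 + 162.931 = 338.676 µg/mL·h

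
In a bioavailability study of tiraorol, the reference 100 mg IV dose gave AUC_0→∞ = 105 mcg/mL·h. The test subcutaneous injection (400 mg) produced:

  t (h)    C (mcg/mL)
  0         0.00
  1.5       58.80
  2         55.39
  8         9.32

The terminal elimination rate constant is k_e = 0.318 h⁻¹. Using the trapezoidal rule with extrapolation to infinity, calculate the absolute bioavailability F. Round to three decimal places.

F = 0.705

Trapezoidal AUC_0→8 (subcutaneous injection):
  [0→1.5]: (0.00+58.80)/2 × 1.5 = 44.1
  [1.5→2]: (58.80+55.39)/2 × 0.5 = 28.5475
  [2→8]: (55.39+9.32)/2 × 6 = 194.13
  Sum = 266.7775 mcg/mL·h
Tail: C_last/k_e = 9.32/0.318 = 29.308
AUC_0→∞ (subcutaneous injection) = 266.7775 + 29.308 = 296.0855 mcg/mL·h
F = (AUC_ev/D_ev)/(AUC_iv/D_iv) = (296.0855/400)/(105/100) = 0.74021375/1.05 = 0.7050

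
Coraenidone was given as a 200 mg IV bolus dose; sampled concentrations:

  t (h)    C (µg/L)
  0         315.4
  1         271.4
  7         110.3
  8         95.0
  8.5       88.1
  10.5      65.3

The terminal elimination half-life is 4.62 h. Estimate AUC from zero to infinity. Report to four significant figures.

AUC = 2176 µg/L·h

Trapezoidal AUC_0→10.5:
  [0→1]: (315.4+271.4)/2 × 1 = 293.4
  [1→7]: (271.4+110.3)/2 × 6 = 1145.1
  [7→8]: (110.3+95.0)/2 × 1 = 102.65
  [8→8.5]: (95.0+88.1)/2 × 0.5 = 45.775
  [8.5→10.5]: (88.1+65.3)/2 × 2 = 153.4
  Sum = 1740.325 µg/L·h
k_e = ln2 / t½ = 0.693147 / 4.62 = 0.1500 h^-1
Extrapolated tail: C_last / k_e = 65.3 / 0.15 = 435.333
AUC_0→∞ = 1740.325 + 435.333 = 2175.658 µg/L·h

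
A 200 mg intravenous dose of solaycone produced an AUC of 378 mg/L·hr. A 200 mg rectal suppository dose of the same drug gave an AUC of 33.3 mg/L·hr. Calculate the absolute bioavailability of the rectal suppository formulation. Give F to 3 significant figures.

F = 0.0881

F = (AUC_ev / D_ev) / (AUC_iv / D_iv)
  = (33.3/200) / (378/200)
  = 0.1665 / 1.89 = 0.0881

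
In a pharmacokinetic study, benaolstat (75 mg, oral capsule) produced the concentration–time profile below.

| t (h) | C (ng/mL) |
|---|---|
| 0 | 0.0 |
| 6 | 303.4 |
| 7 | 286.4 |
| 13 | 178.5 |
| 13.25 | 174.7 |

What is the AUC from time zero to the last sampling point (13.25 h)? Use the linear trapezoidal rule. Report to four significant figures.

AUC = 2644 ng/mL·h

Trapezoidal AUC_0→13.25:
  [0→6]: (0.0+303.4)/2 × 6 = 910.2
  [6→7]: (303.4+286.4)/2 × 1 = 294.9
  [7→13]: (286.4+178.5)/2 × 6 = 1394.7
  [13→13.25]: (178.5+174.7)/2 × 0.25 = 44.15
  Sum = 2643.95 ng/mL·h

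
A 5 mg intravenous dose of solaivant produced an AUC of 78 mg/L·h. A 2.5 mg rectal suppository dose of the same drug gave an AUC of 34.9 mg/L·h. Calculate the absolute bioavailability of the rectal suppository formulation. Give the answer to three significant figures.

F = (AUC_ev / D_ev) / (AUC_iv / D_iv)
  = (34.9/2.5) / (78/5)
  = 13.96 / 15.6 = 0.8949

F = 0.895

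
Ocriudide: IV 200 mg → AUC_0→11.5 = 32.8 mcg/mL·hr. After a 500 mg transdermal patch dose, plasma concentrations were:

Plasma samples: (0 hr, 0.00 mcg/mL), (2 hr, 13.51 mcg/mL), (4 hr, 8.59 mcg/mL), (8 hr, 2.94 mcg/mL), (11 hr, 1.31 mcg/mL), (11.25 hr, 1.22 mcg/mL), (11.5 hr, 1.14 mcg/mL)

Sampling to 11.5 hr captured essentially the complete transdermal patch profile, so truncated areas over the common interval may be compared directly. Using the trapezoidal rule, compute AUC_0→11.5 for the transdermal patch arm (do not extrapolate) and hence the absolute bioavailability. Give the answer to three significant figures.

Trapezoidal AUC_0→11.5 (transdermal patch):
  [0→2]: (0.00+13.51)/2 × 2 = 13.51
  [2→4]: (13.51+8.59)/2 × 2 = 22.1
  [4→8]: (8.59+2.94)/2 × 4 = 23.06
  [8→11]: (2.94+1.31)/2 × 3 = 6.375
  [11→11.25]: (1.31+1.22)/2 × 0.25 = 0.31625
  [11.25→11.5]: (1.22+1.14)/2 × 0.25 = 0.295
  Sum = 65.65625 mcg/mL·hr
F = (AUC_ev/D_ev)/(AUC_iv/D_iv) = (65.65625/500)/(32.8/200) = 0.1313125/0.164 = 0.8007

F = 0.801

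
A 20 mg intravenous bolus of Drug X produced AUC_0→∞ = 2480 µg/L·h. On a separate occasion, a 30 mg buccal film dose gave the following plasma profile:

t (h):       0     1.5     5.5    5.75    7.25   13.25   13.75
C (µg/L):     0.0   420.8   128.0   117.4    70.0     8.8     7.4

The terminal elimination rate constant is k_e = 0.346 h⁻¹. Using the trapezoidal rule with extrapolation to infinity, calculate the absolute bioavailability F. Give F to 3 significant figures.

Trapezoidal AUC_0→13.75 (buccal film):
  [0→1.5]: (0.0+420.8)/2 × 1.5 = 315.6
  [1.5→5.5]: (420.8+128.0)/2 × 4 = 1097.6
  [5.5→5.75]: (128.0+117.4)/2 × 0.25 = 30.675
  [5.75→7.25]: (117.4+70.0)/2 × 1.5 = 140.55
  [7.25→13.25]: (70.0+8.8)/2 × 6 = 236.4
  [13.25→13.75]: (8.8+7.4)/2 × 0.5 = 4.05
  Sum = 1824.875 µg/L·h
Tail: C_last/k_e = 7.4/0.346 = 21.387
AUC_0→∞ (buccal film) = 1824.875 + 21.387 = 1846.262 µg/L·h
F = (AUC_ev/D_ev)/(AUC_iv/D_iv) = (1846.262/30)/(2480/20) = 61.5421/124 = 0.4963

F = 0.496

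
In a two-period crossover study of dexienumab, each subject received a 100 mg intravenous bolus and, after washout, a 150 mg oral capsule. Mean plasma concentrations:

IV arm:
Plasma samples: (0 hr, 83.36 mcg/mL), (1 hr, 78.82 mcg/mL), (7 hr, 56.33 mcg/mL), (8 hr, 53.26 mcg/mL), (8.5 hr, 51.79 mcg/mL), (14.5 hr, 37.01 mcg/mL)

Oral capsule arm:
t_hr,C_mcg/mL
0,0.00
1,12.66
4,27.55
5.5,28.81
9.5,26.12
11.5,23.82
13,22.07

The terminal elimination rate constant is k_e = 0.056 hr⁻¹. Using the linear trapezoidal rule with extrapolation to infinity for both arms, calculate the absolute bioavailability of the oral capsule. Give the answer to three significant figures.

Trapezoidal AUC_0→14.5 (IV):
  [0→1]: (83.36+78.82)/2 × 1 = 81.09
  [1→7]: (78.82+56.33)/2 × 6 = 405.45
  [7→8]: (56.33+53.26)/2 × 1 = 54.795
  [8→8.5]: (53.26+51.79)/2 × 0.5 = 26.2625
  [8.5→14.5]: (51.79+37.01)/2 × 6 = 266.4
  Sum = 833.9975 mcg/mL·hr
IV tail: 37.01/0.056 = 660.893; AUC_iv,0→∞ = 833.9975 + 660.893 = 1494.8905 mcg/mL·hr
Trapezoidal AUC_0→13 (oral capsule):
  [0→1]: (0.00+12.66)/2 × 1 = 6.33
  [1→4]: (12.66+27.55)/2 × 3 = 60.315
  [4→5.5]: (27.55+28.81)/2 × 1.5 = 42.27
  [5.5→9.5]: (28.81+26.12)/2 × 4 = 109.86
  [9.5→11.5]: (26.12+23.82)/2 × 2 = 49.94
  [11.5→13]: (23.82+22.07)/2 × 1.5 = 34.4175
  Sum = 303.1325 mcg/mL·hr
oral capsule tail: 22.07/0.056 = 394.107; AUC_ev,0→∞ = 303.1325 + 394.107 = 697.2395 mcg/mL·hr
F = (AUC_ev/D_ev)/(AUC_iv/D_iv) = (697.2395/150)/(1494.8905/100) = 4.64826/14.948905 = 0.3109

F = 0.311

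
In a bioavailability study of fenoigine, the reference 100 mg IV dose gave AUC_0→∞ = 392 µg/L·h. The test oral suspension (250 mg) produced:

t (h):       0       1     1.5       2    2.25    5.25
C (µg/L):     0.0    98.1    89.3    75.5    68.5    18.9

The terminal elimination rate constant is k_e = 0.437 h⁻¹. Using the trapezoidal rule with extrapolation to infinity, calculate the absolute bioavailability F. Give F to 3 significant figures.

Trapezoidal AUC_0→5.25 (oral suspension):
  [0→1]: (0.0+98.1)/2 × 1 = 49.05
  [1→1.5]: (98.1+89.3)/2 × 0.5 = 46.85
  [1.5→2]: (89.3+75.5)/2 × 0.5 = 41.2
  [2→2.25]: (75.5+68.5)/2 × 0.25 = 18.0
  [2.25→5.25]: (68.5+18.9)/2 × 3 = 131.1
  Sum = 286.2 µg/L·h
Tail: C_last/k_e = 18.9/0.437 = 43.249
AUC_0→∞ (oral suspension) = 286.2 + 43.249 = 329.449 µg/L·h
F = (AUC_ev/D_ev)/(AUC_iv/D_iv) = (329.449/250)/(392/100) = 1.317796/3.92 = 0.3362

F = 0.336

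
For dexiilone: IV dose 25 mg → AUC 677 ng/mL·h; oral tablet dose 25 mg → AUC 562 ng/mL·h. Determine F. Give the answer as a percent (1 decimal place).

F = (AUC_ev / D_ev) / (AUC_iv / D_iv)
  = (562/25) / (677/25)
  = 22.48 / 27.08 = 0.8301
  = 83.01%

F = 83.0%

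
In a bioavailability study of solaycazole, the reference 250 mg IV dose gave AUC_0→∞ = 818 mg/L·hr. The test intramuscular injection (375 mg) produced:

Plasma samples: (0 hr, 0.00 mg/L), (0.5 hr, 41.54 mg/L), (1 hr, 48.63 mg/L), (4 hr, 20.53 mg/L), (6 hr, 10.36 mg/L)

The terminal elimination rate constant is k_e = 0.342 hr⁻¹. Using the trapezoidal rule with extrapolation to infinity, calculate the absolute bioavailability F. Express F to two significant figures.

F = 0.16

Trapezoidal AUC_0→6 (intramuscular injection):
  [0→0.5]: (0.00+41.54)/2 × 0.5 = 10.385
  [0.5→1]: (41.54+48.63)/2 × 0.5 = 22.5425
  [1→4]: (48.63+20.53)/2 × 3 = 103.74
  [4→6]: (20.53+10.36)/2 × 2 = 30.89
  Sum = 167.5575 mg/L·hr
Tail: C_last/k_e = 10.36/0.342 = 30.292
AUC_0→∞ (intramuscular injection) = 167.5575 + 30.292 = 197.8495 mg/L·hr
F = (AUC_ev/D_ev)/(AUC_iv/D_iv) = (197.8495/375)/(818/250) = 0.527599/3.272 = 0.1612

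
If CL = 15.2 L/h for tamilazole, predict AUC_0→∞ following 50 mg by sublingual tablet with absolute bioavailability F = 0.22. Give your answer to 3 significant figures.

AUC_0→∞ = F × Dose / CL
        = 0.22 × 50 / 15.2 = 0.723684 mg/L·h

AUC = 0.724 mg/L·h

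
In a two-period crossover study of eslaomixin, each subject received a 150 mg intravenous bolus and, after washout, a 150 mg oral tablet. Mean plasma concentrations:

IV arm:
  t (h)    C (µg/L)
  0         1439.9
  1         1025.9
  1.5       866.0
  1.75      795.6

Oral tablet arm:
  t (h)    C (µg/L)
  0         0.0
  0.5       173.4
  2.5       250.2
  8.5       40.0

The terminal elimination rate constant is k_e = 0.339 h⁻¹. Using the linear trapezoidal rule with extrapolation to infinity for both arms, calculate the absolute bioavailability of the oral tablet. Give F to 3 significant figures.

F = 0.342

Trapezoidal AUC_0→1.75 (IV):
  [0→1]: (1439.9+1025.9)/2 × 1 = 1232.9
  [1→1.5]: (1025.9+866.0)/2 × 0.5 = 472.975
  [1.5→1.75]: (866.0+795.6)/2 × 0.25 = 207.7
  Sum = 1913.575 µg/L·h
IV tail: 795.6/0.339 = 2346.903; AUC_iv,0→∞ = 1913.575 + 2346.903 = 4260.478 µg/L·h
Trapezoidal AUC_0→8.5 (oral tablet):
  [0→0.5]: (0.0+173.4)/2 × 0.5 = 43.35
  [0.5→2.5]: (173.4+250.2)/2 × 2 = 423.6
  [2.5→8.5]: (250.2+40.0)/2 × 6 = 870.6
  Sum = 1337.55 µg/L·h
oral tablet tail: 40.0/0.339 = 117.994; AUC_ev,0→∞ = 1337.55 + 117.994 = 1455.544 µg/L·h
F = (AUC_ev/D_ev)/(AUC_iv/D_iv) = (1455.544/150)/(4260.478/150) = 9.70363/28.4032 = 0.3416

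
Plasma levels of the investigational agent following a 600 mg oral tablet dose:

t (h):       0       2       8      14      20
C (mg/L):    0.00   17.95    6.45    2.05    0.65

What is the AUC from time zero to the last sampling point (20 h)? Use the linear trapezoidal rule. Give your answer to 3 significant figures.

Trapezoidal AUC_0→20:
  [0→2]: (0.00+17.95)/2 × 2 = 17.95
  [2→8]: (17.95+6.45)/2 × 6 = 73.2
  [8→14]: (6.45+2.05)/2 × 6 = 25.5
  [14→20]: (2.05+0.65)/2 × 6 = 8.1
  Sum = 124.75 mg/L·h

AUC = 125 mg/L·h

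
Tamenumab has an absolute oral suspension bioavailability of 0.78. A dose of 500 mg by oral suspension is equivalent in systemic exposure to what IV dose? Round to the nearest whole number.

Systemic exposure from an extravascular dose = F × D_ev, so the equivalent IV dose is F × D_ev.
D_iv = F × D_ev = 0.78 × 500 = 390 mg

D_iv = 390 mg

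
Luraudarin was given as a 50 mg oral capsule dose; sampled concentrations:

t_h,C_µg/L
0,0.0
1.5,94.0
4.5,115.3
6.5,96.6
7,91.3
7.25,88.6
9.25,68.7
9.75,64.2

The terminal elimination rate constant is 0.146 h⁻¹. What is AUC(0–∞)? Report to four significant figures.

Trapezoidal AUC_0→9.75:
  [0→1.5]: (0.0+94.0)/2 × 1.5 = 70.5
  [1.5→4.5]: (94.0+115.3)/2 × 3 = 313.95
  [4.5→6.5]: (115.3+96.6)/2 × 2 = 211.9
  [6.5→7]: (96.6+91.3)/2 × 0.5 = 46.975
  [7→7.25]: (91.3+88.6)/2 × 0.25 = 22.4875
  [7.25→9.25]: (88.6+68.7)/2 × 2 = 157.3
  [9.25→9.75]: (68.7+64.2)/2 × 0.5 = 33.225
  Sum = 856.3375 µg/L·h
Extrapolated tail: C_last / k_e = 64.2 / 0.146 = 439.726
AUC_0→∞ = 856.3375 + 439.726 = 1296.0635 µg/L·h

AUC = 1296 µg/L·h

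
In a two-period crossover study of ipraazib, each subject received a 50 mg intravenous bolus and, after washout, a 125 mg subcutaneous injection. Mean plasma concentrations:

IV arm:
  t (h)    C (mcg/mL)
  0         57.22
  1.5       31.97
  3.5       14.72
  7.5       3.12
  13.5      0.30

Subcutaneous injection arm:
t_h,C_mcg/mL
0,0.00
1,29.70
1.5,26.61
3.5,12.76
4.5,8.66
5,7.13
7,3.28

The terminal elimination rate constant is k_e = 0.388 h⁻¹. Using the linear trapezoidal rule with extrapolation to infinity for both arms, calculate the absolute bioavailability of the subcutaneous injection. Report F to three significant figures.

Trapezoidal AUC_0→13.5 (IV):
  [0→1.5]: (57.22+31.97)/2 × 1.5 = 66.8925
  [1.5→3.5]: (31.97+14.72)/2 × 2 = 46.69
  [3.5→7.5]: (14.72+3.12)/2 × 4 = 35.68
  [7.5→13.5]: (3.12+0.30)/2 × 6 = 10.26
  Sum = 159.5225 mcg/mL·h
IV tail: 0.30/0.388 = 0.773; AUC_iv,0→∞ = 159.5225 + 0.773 = 160.2955 mcg/mL·h
Trapezoidal AUC_0→7 (subcutaneous injection):
  [0→1]: (0.00+29.70)/2 × 1 = 14.85
  [1→1.5]: (29.70+26.61)/2 × 0.5 = 14.0775
  [1.5→3.5]: (26.61+12.76)/2 × 2 = 39.37
  [3.5→4.5]: (12.76+8.66)/2 × 1 = 10.71
  [4.5→5]: (8.66+7.13)/2 × 0.5 = 3.9475
  [5→7]: (7.13+3.28)/2 × 2 = 10.41
  Sum = 93.365 mcg/mL·h
subcutaneous injection tail: 3.28/0.388 = 8.454; AUC_ev,0→∞ = 93.365 + 8.454 = 101.819 mcg/mL·h
F = (AUC_ev/D_ev)/(AUC_iv/D_iv) = (101.819/125)/(160.2955/50) = 0.814552/3.20591 = 0.2541

F = 0.254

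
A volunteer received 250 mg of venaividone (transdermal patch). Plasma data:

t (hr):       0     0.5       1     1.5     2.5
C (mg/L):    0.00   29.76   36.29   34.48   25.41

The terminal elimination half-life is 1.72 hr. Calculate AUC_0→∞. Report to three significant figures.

Trapezoidal AUC_0→2.5:
  [0→0.5]: (0.00+29.76)/2 × 0.5 = 7.44
  [0.5→1]: (29.76+36.29)/2 × 0.5 = 16.5125
  [1→1.5]: (36.29+34.48)/2 × 0.5 = 17.6925
  [1.5→2.5]: (34.48+25.41)/2 × 1 = 29.945
  Sum = 71.59 mg/L·hr
k_e = ln2 / t½ = 0.693147 / 1.72 = 0.4030 hr^-1
Extrapolated tail: C_last / k_e = 25.41 / 0.403 = 63.052
AUC_0→∞ = 71.59 + 63.052 = 134.642 mg/L·hr

AUC = 135 mg/L·hr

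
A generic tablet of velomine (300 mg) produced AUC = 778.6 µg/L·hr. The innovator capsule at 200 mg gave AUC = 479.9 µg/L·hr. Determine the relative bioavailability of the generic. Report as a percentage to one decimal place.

F_rel = (AUC_test/D_test) / (AUC_ref/D_ref)
      = (778.6/300) / (479.9/200)
      = 2.59533 / 2.3995 = 1.0816 = 108.16%

F_rel = 108.2%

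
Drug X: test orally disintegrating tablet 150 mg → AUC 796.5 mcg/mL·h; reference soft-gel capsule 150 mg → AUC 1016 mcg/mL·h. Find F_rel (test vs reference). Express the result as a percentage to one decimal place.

F_rel = 78.4%

F_rel = (AUC_test/D_test) / (AUC_ref/D_ref)
      = (796.5/150) / (1016/150)
      = 5.31 / 6.77333 = 0.7840 = 78.40%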